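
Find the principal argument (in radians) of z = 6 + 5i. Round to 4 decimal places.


Step 1: z = 6 + 5i
Step 2: arg(z) = atan2(5, 6)
Step 3: arg(z) = 0.6947

0.6947


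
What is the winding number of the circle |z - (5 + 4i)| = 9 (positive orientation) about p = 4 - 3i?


Step 1: Center c = (5, 4), radius = 9
Step 2: |p - c|^2 = (-1)^2 + (-7)^2 = 50
Step 3: r^2 = 81
Step 4: |p-c| < r so winding number = 1

1


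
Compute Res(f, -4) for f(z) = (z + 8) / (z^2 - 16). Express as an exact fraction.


Step 1: Q(z) = z^2 - 16 = (z + 4)(z - 4)
Step 2: Q'(z) = 2z
Step 3: Q'(-4) = -8, P(-4) = 4
Step 4: Res = P(-4)/Q'(-4) = 4/(-8) = -1/2

-1/2


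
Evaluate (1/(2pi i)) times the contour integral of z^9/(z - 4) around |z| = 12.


Step 1: f(z) = z^9, a = 4 is inside |z| = 12
Step 2: By Cauchy integral formula: (1/(2pi*i)) * integral = f(a)
Step 3: f(4) = 4^9 = 262144

262144


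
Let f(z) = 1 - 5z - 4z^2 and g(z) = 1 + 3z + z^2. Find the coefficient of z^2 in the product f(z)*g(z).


Step 1: z^2 term in f*g comes from: (1)*(z^2) + (-5z)*(3z) + (-4z^2)*(1)
Step 2: = 1 - 15 - 4
Step 3: = -18

-18


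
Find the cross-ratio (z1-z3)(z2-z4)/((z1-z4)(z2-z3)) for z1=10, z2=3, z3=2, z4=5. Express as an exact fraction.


Step 1: (z1-z3)(z2-z4) = 8 * (-2) = -16
Step 2: (z1-z4)(z2-z3) = 5 * 1 = 5
Step 3: Cross-ratio = -16/5 = -16/5

-16/5


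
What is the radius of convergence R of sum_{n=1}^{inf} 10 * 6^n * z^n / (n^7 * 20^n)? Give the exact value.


Step 1: General term a_n = 10 * 6^n / (n^7 * 20^n)
Step 2: By the root test, |a_n|^(1/n) = 10^(1/n) * 6 / (n^(7/n) * 20) -> 6/20 as n -> infinity (since 10^(1/n) -> 1 and n^(7/n) -> 1)
Step 3: R = 1/lim|a_n|^(1/n) = 20/6 = 10/3

10/3


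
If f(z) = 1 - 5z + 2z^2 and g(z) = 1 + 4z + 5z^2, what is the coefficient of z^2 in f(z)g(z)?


Step 1: z^2 term in f*g comes from: (1)*(5z^2) + (-5z)*(4z) + (2z^2)*(1)
Step 2: = 5 - 20 + 2
Step 3: = -13

-13


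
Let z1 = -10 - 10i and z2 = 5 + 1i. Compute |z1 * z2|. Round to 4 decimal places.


Step 1: |z1| = sqrt((-10)^2 + (-10)^2) = sqrt(200)
Step 2: |z2| = sqrt(5^2 + 1^2) = sqrt(26)
Step 3: |z1*z2| = |z1|*|z2| = sqrt(200) * sqrt(26) = sqrt(200 * 26) = sqrt(5200)
Step 4: = 72.111

72.111


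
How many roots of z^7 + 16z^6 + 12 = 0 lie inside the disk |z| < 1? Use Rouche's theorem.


Step 1: On |z| = 1 the three terms have sizes |z^7| = 1^7 = 1, |16z^6| = 16*1^6 = 16, |12| = 12
Step 2: The dominant term is g(z) = 16z^6; let h(z) = z^7 + 12 so f = g + h
Step 3: On |z| = 1: |g| = 16 and |h| <= 1 + 12 = 13
Step 4: Since 16 > 13, |h| < |g| on |z| = 1, so by Rouche f has the same number of zeros as g inside |z| < 1
Step 5: g(z) = 16z^6 has 6 zeros (at the origin, multiplicity 6) inside |z| < 1. Answer = 6

6


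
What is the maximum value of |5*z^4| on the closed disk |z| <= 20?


Step 1: On |z| = 20, |f(z)| = 5 * |z|^4 = 5 * 20^4
Step 2: By maximum modulus principle, maximum is on boundary.
Step 3: Maximum = 5 * 160000 = 800000

800000


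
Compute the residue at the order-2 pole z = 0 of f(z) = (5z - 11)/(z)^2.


Step 1: Pole of order 2 at z = 0
Step 2: Res = lim d/dz [(z)^2 * f(z)] as z -> 0
Step 3: (z)^2 * f(z) = 5z - 11
Step 4: d/dz[5z - 11] = 5

5


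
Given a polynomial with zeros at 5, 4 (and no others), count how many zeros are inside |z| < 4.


Step 1: Check each root:
  z = 5: |5| = 5 >= 4
  z = 4: |4| = 4 >= 4
Step 2: Count = 0

0


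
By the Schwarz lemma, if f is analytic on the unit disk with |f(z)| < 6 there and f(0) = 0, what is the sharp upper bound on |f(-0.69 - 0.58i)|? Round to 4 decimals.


Step 1: g = f/6 maps D -> D with g(0) = 0, so by the Schwarz lemma |g(z)| <= |z|, i.e. |f(z)| <= 6|z|; this is sharp (f(z) = 6z).
Step 2: |z0|^2 = (-0.69)^2 + (-0.58)^2 = 0.8125
Step 3: |z0| = sqrt(0.8125) = 0.901388
Step 4: Best bound = 6 * |z0| = 6 * 0.901388 = 5.4083

5.4083


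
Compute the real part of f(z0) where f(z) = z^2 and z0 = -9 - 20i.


Step 1: z0 = -9 - 20i
Step 2: z0^2 = (-9)^2 - (-20)^2 + 360i
Step 3: real part = 81 - 400 = -319

-319


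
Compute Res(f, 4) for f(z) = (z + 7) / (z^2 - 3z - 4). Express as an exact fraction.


Step 1: Q(z) = z^2 - 3z - 4 = (z - 4)(z + 1)
Step 2: Q'(z) = 2z - 3
Step 3: Q'(4) = 5, P(4) = 11
Step 4: Res = P(4)/Q'(4) = 11/5 = 11/5

11/5


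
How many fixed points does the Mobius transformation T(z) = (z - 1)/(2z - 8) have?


Step 1: Fixed points satisfy T(z) = z
Step 2: 2z^2 - 9z + 1 = 0
Step 3: Discriminant = (-9)^2 - 4*2*1 = 73
Step 4: Number of fixed points = 2

2


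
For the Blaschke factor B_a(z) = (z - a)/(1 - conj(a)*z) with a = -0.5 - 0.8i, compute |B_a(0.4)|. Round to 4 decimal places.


Step 1: Numerator z0 - a = 0.4 - (-0.5 - 0.8i) = 0.9 + 0.8i
Step 2: Denominator 1 - conj(a)*z0 = 1 - (-0.5 + 0.8i)*0.4 = 1.2 - 0.32i
Step 3: |z0 - a|^2 = 0.9^2 + 0.8^2 = 1.45; |1 - conj(a)*z0|^2 = 1.2^2 + (-0.32)^2 = 1.5424
Step 4: |B_a(0.4)| = sqrt(1.45 / 1.5424) = sqrt(0.940093)
Step 5: = 0.9696

0.9696


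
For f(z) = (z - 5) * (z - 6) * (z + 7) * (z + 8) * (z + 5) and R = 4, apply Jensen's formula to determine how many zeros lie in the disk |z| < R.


Jensen's formula: (1/2pi)*integral log|f(Re^it)|dt = log|f(0)| + sum_{|a_k|<R} log(R/|a_k|)
Step 1: f(0) = (-5) * (-6) * 7 * 8 * 5 = 8400
Step 2: log|f(0)| = log|5| + log|6| + log|-7| + log|-8| + log|-5| = 9.036
Step 3: Zeros inside |z| < 4: none
Step 4: Jensen sum = (empty sum) = 0
Step 5: n(R) = number of terms in the Jensen sum = count of zeros inside |z| < 4 = 0

0


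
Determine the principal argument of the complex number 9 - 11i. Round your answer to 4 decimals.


Step 1: z = 9 - 11i
Step 2: arg(z) = atan2(-11, 9)
Step 3: arg(z) = -0.8851

-0.8851


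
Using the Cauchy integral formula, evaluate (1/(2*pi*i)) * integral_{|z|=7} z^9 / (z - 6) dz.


Step 1: f(z) = z^9, a = 6 is inside |z| = 7
Step 2: By Cauchy integral formula: (1/(2pi*i)) * integral = f(a)
Step 3: f(6) = 6^9 = 10077696

10077696


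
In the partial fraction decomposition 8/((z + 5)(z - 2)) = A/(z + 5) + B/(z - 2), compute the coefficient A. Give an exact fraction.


Step 1: Multiply both sides by (z + 5) and set z = -5
Step 2: A = 8 / (-5 - 2)
Step 3: A = 8 / (-7)
Step 4: A = -8/7

-8/7


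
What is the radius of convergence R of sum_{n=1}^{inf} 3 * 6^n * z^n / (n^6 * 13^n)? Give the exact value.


Step 1: General term a_n = 3 * 6^n / (n^6 * 13^n)
Step 2: By the root test, |a_n|^(1/n) = 3^(1/n) * 6 / (n^(6/n) * 13) -> 6/13 as n -> infinity (since 3^(1/n) -> 1 and n^(6/n) -> 1)
Step 3: R = 1/lim|a_n|^(1/n) = 13/6

13/6


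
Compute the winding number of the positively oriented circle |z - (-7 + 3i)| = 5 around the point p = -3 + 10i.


Step 1: Center c = (-7, 3), radius = 5
Step 2: |p - c|^2 = 4^2 + 7^2 = 65
Step 3: r^2 = 25
Step 4: |p-c| > r so winding number = 0

0


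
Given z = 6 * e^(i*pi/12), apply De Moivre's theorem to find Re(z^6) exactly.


Step 1: By De Moivre's theorem, z^6 = 6^6 * e^(i*6*pi/12) = 46656 * (cos(pi/2) + i*sin(pi/2))
Step 2: |z|^6 = 6^6 = 46656
Step 3: The angle pi/2 already lies in [0, 2*pi)
Step 4: cos(pi/2) = 0
Step 5: Re(z^6) = 46656 * 0 = 0

0


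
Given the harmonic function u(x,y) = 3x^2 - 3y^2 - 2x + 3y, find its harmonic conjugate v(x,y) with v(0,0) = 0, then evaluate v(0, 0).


Step 1: v_x = -u_y = 6y - 3
Step 2: v_y = u_x = 6x - 2
Step 3: v = 6xy - 3x - 2y + C
Step 4: v(0,0) = 0 => C = 0
Step 5: v(0, 0) = 0

0


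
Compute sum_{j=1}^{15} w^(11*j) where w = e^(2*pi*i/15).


Step 1: The sum sum_{j=1}^{n} w^(k*j) equals n if n | k, else 0.
Step 2: Here n = 15, k = 11
Step 3: Does n divide k? 15 | 11 -> False
Step 4: Sum = 0

0


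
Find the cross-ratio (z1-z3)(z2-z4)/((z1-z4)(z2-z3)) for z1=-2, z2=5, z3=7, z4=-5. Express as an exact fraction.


Step 1: (z1-z3)(z2-z4) = (-9) * 10 = -90
Step 2: (z1-z4)(z2-z3) = 3 * (-2) = -6
Step 3: Cross-ratio = 90/6 = 15

15


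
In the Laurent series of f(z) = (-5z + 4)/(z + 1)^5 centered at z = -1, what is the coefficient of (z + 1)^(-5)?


Step 1: Write the numerator in powers of (z + 1): -5z + 4 = -5(z + 1) + (-5*(-1) + 4) = -5(z + 1) + 9
Step 2: Divide by (z + 1)^5: f(z) = 9(z + 1)^(-5) - 5(z + 1)^(-4)
Step 3: This finite sum is the Laurent series of f about z = -1.
Step 4: Coefficient of (z + 1)^(-5) = -5*(-1) + 4 = 9

9


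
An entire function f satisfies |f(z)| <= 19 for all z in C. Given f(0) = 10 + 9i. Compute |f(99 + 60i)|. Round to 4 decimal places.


Step 1: By Liouville's theorem, a bounded entire function is constant.
Step 2: f(z) = f(0) = 10 + 9i for all z.
Step 3: |f(w)| = |10 + 9i| = sqrt(100 + 81)
Step 4: = 13.4536

13.4536


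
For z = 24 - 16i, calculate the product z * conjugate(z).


Step 1: conj(z) = 24 + 16i
Step 2: z * conj(z) = 24^2 + (-16)^2
Step 3: = 576 + 256 = 832

832


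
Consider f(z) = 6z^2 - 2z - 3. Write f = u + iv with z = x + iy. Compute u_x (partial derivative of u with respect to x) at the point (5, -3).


Step 1: f(z) = 6(x+iy)^2 - 2(x+iy) - 3
Step 2: u = 6(x^2 - y^2) - 2x - 3
Step 3: u_x = 12x - 2
Step 4: At (5, -3): u_x = 60 - 2 = 58

58


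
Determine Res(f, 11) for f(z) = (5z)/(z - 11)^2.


Step 1: Pole of order 2 at z = 11
Step 2: Res = lim d/dz [(z - 11)^2 * f(z)] as z -> 11
Step 3: (z - 11)^2 * f(z) = 5z
Step 4: d/dz[5z] = 5

5


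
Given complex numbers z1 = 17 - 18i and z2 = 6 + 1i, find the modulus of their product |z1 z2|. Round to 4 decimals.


Step 1: |z1| = sqrt(17^2 + (-18)^2) = sqrt(613)
Step 2: |z2| = sqrt(6^2 + 1^2) = sqrt(37)
Step 3: |z1*z2| = |z1|*|z2| = sqrt(613) * sqrt(37) = sqrt(613 * 37) = sqrt(22681)
Step 4: = 150.6021

150.6021


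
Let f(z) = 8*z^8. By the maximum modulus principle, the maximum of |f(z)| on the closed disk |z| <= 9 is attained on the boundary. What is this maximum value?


Step 1: On |z| = 9, |f(z)| = 8 * |z|^8 = 8 * 9^8
Step 2: By maximum modulus principle, maximum is on boundary.
Step 3: Maximum = 8 * 43046721 = 344373768

344373768


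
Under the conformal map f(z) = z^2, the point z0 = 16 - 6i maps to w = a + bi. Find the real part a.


Step 1: z0 = 16 - 6i
Step 2: z0^2 = 16^2 - (-6)^2 - 192i
Step 3: real part = 256 - 36 = 220

220


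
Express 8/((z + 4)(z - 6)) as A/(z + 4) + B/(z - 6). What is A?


Step 1: Multiply both sides by (z + 4) and set z = -4
Step 2: A = 8 / (-4 - 6)
Step 3: A = 8 / (-10)
Step 4: A = -4/5

-4/5


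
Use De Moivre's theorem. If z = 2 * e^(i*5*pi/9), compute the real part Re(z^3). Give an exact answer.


Step 1: By De Moivre's theorem, z^3 = 2^3 * e^(i*3*5*pi/9) = 8 * (cos(5*pi/3) + i*sin(5*pi/3))
Step 2: |z|^3 = 2^3 = 8
Step 3: The angle 5*pi/3 already lies in [0, 2*pi)
Step 4: cos(5*pi/3) = 1/2
Step 5: Re(z^3) = 8 * 1/2 = 4

4


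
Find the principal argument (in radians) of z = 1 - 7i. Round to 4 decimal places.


Step 1: z = 1 - 7i
Step 2: arg(z) = atan2(-7, 1)
Step 3: arg(z) = -1.4289

-1.4289


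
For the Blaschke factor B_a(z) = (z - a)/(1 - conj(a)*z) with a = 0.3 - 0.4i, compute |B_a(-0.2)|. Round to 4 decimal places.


Step 1: Numerator z0 - a = -0.2 - (0.3 - 0.4i) = -0.5 + 0.4i
Step 2: Denominator 1 - conj(a)*z0 = 1 - (0.3 + 0.4i)*(-0.2) = 1.06 + 0.08i
Step 3: |z0 - a|^2 = (-0.5)^2 + 0.4^2 = 0.41; |1 - conj(a)*z0|^2 = 1.06^2 + 0.08^2 = 1.13
Step 4: |B_a(-0.2)| = sqrt(0.41 / 1.13) = sqrt(0.362832)
Step 5: = 0.6024

0.6024


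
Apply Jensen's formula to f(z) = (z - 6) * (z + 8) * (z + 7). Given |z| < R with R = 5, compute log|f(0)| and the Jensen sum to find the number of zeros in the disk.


Jensen's formula: (1/2pi)*integral log|f(Re^it)|dt = log|f(0)| + sum_{|a_k|<R} log(R/|a_k|)
Step 1: f(0) = (-6) * 8 * 7 = -336
Step 2: log|f(0)| = log|6| + log|-8| + log|-7| = 5.8171
Step 3: Zeros inside |z| < 5: none
Step 4: Jensen sum = (empty sum) = 0
Step 5: n(R) = number of terms in the Jensen sum = count of zeros inside |z| < 5 = 0

0


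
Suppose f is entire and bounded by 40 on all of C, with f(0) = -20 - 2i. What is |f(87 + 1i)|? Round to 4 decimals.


Step 1: By Liouville's theorem, a bounded entire function is constant.
Step 2: f(z) = f(0) = -20 - 2i for all z.
Step 3: |f(w)| = |-20 - 2i| = sqrt(400 + 4)
Step 4: = 20.0998

20.0998


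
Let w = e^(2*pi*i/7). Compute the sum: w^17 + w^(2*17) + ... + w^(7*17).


Step 1: The sum sum_{j=1}^{n} w^(k*j) equals n if n | k, else 0.
Step 2: Here n = 7, k = 17
Step 3: Does n divide k? 7 | 17 -> False
Step 4: Sum = 0

0


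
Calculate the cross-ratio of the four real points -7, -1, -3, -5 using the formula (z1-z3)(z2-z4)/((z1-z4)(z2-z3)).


Step 1: (z1-z3)(z2-z4) = (-4) * 4 = -16
Step 2: (z1-z4)(z2-z3) = (-2) * 2 = -4
Step 3: Cross-ratio = 16/4 = 4

4


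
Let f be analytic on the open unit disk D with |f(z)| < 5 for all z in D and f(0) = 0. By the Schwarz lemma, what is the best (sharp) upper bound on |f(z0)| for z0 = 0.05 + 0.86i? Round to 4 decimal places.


Step 1: g = f/5 maps D -> D with g(0) = 0, so by the Schwarz lemma |g(z)| <= |z|, i.e. |f(z)| <= 5|z|; this is sharp (f(z) = 5z).
Step 2: |z0|^2 = 0.05^2 + 0.86^2 = 0.7421
Step 3: |z0| = sqrt(0.7421) = 0.861452
Step 4: Best bound = 5 * |z0| = 5 * 0.861452 = 4.3073

4.3073


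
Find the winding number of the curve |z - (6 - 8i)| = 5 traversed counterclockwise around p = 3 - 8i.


Step 1: Center c = (6, -8), radius = 5
Step 2: |p - c|^2 = (-3)^2 + 0^2 = 9
Step 3: r^2 = 25
Step 4: |p-c| < r so winding number = 1

1


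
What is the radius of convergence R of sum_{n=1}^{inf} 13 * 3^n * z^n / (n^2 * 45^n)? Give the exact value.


Step 1: General term a_n = 13 * 3^n / (n^2 * 45^n)
Step 2: By the root test, |a_n|^(1/n) = 13^(1/n) * 3 / (n^(2/n) * 45) -> 3/45 as n -> infinity (since 13^(1/n) -> 1 and n^(2/n) -> 1)
Step 3: R = 1/lim|a_n|^(1/n) = 45/3 = 15

15


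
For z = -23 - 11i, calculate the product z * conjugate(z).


Step 1: conj(z) = -23 + 11i
Step 2: z * conj(z) = (-23)^2 + (-11)^2
Step 3: = 529 + 121 = 650

650


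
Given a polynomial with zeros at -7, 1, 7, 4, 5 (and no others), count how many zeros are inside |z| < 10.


Step 1: Check each root:
  z = -7: |-7| = 7 < 10
  z = 1: |1| = 1 < 10
  z = 7: |7| = 7 < 10
  z = 4: |4| = 4 < 10
  z = 5: |5| = 5 < 10
Step 2: Count = 5

5


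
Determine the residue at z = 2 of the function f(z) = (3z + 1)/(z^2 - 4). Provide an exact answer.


Step 1: Q(z) = z^2 - 4 = (z - 2)(z + 2)
Step 2: Q'(z) = 2z
Step 3: Q'(2) = 4, P(2) = 7
Step 4: Res = P(2)/Q'(2) = 7/4 = 7/4

7/4


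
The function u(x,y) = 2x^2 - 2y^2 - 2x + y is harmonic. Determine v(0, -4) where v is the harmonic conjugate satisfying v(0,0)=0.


Step 1: v_x = -u_y = 4y - 1
Step 2: v_y = u_x = 4x - 2
Step 3: v = 4xy - x - 2y + C
Step 4: v(0,0) = 0 => C = 0
Step 5: v(0, -4) = 8

8


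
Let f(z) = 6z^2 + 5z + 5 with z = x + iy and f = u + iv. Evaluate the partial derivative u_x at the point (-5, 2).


Step 1: f(z) = 6(x+iy)^2 + 5(x+iy) + 5
Step 2: u = 6(x^2 - y^2) + 5x + 5
Step 3: u_x = 12x + 5
Step 4: At (-5, 2): u_x = -60 + 5 = -55

-55


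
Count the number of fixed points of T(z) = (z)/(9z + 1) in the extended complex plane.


Step 1: Fixed points satisfy T(z) = z
Step 2: 9z^2 = 0
Step 3: Discriminant = 0^2 - 4*9*0 = 0
Step 4: Number of fixed points = 1

1


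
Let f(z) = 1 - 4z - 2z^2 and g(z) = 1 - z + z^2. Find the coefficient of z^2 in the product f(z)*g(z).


Step 1: z^2 term in f*g comes from: (1)*(z^2) + (-4z)*(-z) + (-2z^2)*(1)
Step 2: = 1 + 4 - 2
Step 3: = 3

3


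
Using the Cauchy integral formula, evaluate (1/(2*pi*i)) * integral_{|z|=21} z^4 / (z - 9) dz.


Step 1: f(z) = z^4, a = 9 is inside |z| = 21
Step 2: By Cauchy integral formula: (1/(2pi*i)) * integral = f(a)
Step 3: f(9) = 9^4 = 6561

6561


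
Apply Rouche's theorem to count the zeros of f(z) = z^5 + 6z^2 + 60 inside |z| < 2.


Step 1: On |z| = 2 the three terms have sizes |z^5| = 2^5 = 32, |6z^2| = 6*2^2 = 24, |60| = 60
Step 2: The dominant term is g(z) = 60; let h(z) = z^5 + 6z^2 so f = g + h
Step 3: On |z| = 2: |g| = 60 and |h| <= 32 + 24 = 56
Step 4: Since 60 > 56, |h| < |g| on |z| = 2, so by Rouche f has the same number of zeros as g inside |z| < 2
Step 5: g(z) = 60 is a nonzero constant with no zeros inside |z| < 2. Answer = 0

0


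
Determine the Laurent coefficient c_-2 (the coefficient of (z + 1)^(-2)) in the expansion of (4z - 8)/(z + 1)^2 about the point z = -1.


Step 1: Write the numerator in powers of (z + 1): 4z - 8 = 4(z + 1) + (4*(-1) - 8) = 4(z + 1) - 12
Step 2: Divide by (z + 1)^2: f(z) = -12(z + 1)^(-2) + 4(z + 1)^(-1)
Step 3: This finite sum is the Laurent series of f about z = -1.
Step 4: Coefficient of (z + 1)^(-2) = 4*(-1) - 8 = -12

-12


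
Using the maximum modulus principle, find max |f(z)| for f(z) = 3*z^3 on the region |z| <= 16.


Step 1: On |z| = 16, |f(z)| = 3 * |z|^3 = 3 * 16^3
Step 2: By maximum modulus principle, maximum is on boundary.
Step 3: Maximum = 3 * 4096 = 12288

12288


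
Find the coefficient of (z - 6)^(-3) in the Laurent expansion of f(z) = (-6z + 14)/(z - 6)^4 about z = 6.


Step 1: Write the numerator in powers of (z - 6): -6z + 14 = -6(z - 6) + (-6*6 + 14) = -6(z - 6) - 22
Step 2: Divide by (z - 6)^4: f(z) = -22(z - 6)^(-4) - 6(z - 6)^(-3)
Step 3: This finite sum is the Laurent series of f about z = 6.
Step 4: Coefficient of (z - 6)^(-3) = coefficient of (z - 6) in the re-centred numerator = -6

-6


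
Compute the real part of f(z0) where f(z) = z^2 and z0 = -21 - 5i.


Step 1: z0 = -21 - 5i
Step 2: z0^2 = (-21)^2 - (-5)^2 + 210i
Step 3: real part = 441 - 25 = 416

416


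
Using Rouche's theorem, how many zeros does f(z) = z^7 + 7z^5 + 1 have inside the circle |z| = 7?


Step 1: On |z| = 7 the three terms have sizes |z^7| = 7^7 = 823543, |7z^5| = 7*7^5 = 117649, |1| = 1
Step 2: The dominant term is g(z) = z^7; let h(z) = 7z^5 + 1 so f = g + h
Step 3: On |z| = 7: |g| = 823543 and |h| <= 117649 + 1 = 117650
Step 4: Since 823543 > 117650, |h| < |g| on |z| = 7, so by Rouche f has the same number of zeros as g inside |z| < 7
Step 5: g(z) = z^7 has 7 zeros (all at the origin) inside |z| < 7. Answer = 7

7


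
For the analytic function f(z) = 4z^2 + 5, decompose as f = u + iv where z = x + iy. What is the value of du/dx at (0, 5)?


Step 1: f(z) = 4(x+iy)^2 + 5
Step 2: u = 4(x^2 - y^2) + 5
Step 3: u_x = 8x + 0
Step 4: At (0, 5): u_x = 0 + 0 = 0

0


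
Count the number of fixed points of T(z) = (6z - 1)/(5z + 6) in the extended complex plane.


Step 1: Fixed points satisfy T(z) = z
Step 2: 5z^2 + 1 = 0
Step 3: Discriminant = 0^2 - 4*5*1 = -20
Step 4: Number of fixed points = 2

2


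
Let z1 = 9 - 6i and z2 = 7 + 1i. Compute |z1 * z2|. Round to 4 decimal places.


Step 1: |z1| = sqrt(9^2 + (-6)^2) = sqrt(117)
Step 2: |z2| = sqrt(7^2 + 1^2) = sqrt(50)
Step 3: |z1*z2| = |z1|*|z2| = sqrt(117) * sqrt(50) = sqrt(117 * 50) = sqrt(5850)
Step 4: = 76.4853

76.4853


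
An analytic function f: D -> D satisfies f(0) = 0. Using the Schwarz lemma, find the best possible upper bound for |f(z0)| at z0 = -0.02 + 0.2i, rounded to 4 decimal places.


Step 1: Schwarz lemma: if f: D -> D is analytic with f(0) = 0, then |f(z)| <= |z| for all z in D, and this is sharp (f(z) = z).
Step 2: |z0|^2 = (-0.02)^2 + 0.2^2 = 0.0404
Step 3: |z0| = sqrt(0.0404) = 0.200998
Step 4: Best bound = |z0| = 0.201

0.201


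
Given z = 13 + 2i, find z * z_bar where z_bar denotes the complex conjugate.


Step 1: conj(z) = 13 - 2i
Step 2: z * conj(z) = 13^2 + 2^2
Step 3: = 169 + 4 = 173

173


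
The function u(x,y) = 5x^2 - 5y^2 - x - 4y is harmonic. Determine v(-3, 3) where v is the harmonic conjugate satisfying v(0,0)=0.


Step 1: v_x = -u_y = 10y + 4
Step 2: v_y = u_x = 10x - 1
Step 3: v = 10xy + 4x - y + C
Step 4: v(0,0) = 0 => C = 0
Step 5: v(-3, 3) = -105

-105


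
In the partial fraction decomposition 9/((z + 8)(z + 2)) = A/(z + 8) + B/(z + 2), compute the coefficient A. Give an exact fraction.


Step 1: Multiply both sides by (z + 8) and set z = -8
Step 2: A = 9 / (-8 + 2)
Step 3: A = 9 / (-6)
Step 4: A = -3/2

-3/2


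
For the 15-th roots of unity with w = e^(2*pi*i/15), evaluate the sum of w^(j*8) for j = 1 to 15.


Step 1: The sum sum_{j=1}^{n} w^(k*j) equals n if n | k, else 0.
Step 2: Here n = 15, k = 8
Step 3: Does n divide k? 15 | 8 -> False
Step 4: Sum = 0

0


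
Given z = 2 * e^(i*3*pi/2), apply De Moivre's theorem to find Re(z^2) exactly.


Step 1: By De Moivre's theorem, z^2 = 2^2 * e^(i*2*3*pi/2) = 4 * (cos(3*pi) + i*sin(3*pi))
Step 2: |z|^2 = 2^2 = 4
Step 3: Reduce the angle mod 2*pi: 3*pi - 2*pi = pi
Step 4: cos(pi) = -1
Step 5: Re(z^2) = 4 * (-1) = -4

-4


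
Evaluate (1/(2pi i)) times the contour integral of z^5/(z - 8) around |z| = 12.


Step 1: f(z) = z^5, a = 8 is inside |z| = 12
Step 2: By Cauchy integral formula: (1/(2pi*i)) * integral = f(a)
Step 3: f(8) = 8^5 = 32768

32768


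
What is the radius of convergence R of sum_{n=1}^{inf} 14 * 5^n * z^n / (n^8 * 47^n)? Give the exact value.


Step 1: General term a_n = 14 * 5^n / (n^8 * 47^n)
Step 2: By the root test, |a_n|^(1/n) = 14^(1/n) * 5 / (n^(8/n) * 47) -> 5/47 as n -> infinity (since 14^(1/n) -> 1 and n^(8/n) -> 1)
Step 3: R = 1/lim|a_n|^(1/n) = 47/5

47/5


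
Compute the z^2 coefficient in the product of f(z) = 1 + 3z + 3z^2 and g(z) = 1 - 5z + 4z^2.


Step 1: z^2 term in f*g comes from: (1)*(4z^2) + (3z)*(-5z) + (3z^2)*(1)
Step 2: = 4 - 15 + 3
Step 3: = -8

-8


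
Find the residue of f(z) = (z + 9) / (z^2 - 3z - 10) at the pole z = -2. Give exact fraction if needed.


Step 1: Q(z) = z^2 - 3z - 10 = (z + 2)(z - 5)
Step 2: Q'(z) = 2z - 3
Step 3: Q'(-2) = -7, P(-2) = 7
Step 4: Res = P(-2)/Q'(-2) = 7/(-7) = -1

-1


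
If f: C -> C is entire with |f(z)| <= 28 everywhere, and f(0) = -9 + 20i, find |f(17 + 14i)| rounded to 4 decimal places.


Step 1: By Liouville's theorem, a bounded entire function is constant.
Step 2: f(z) = f(0) = -9 + 20i for all z.
Step 3: |f(w)| = |-9 + 20i| = sqrt(81 + 400)
Step 4: = 21.9317

21.9317


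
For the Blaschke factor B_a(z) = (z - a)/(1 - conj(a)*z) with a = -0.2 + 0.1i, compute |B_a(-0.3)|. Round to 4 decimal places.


Step 1: Numerator z0 - a = -0.3 - (-0.2 + 0.1i) = -0.1 - 0.1i
Step 2: Denominator 1 - conj(a)*z0 = 1 - (-0.2 - 0.1i)*(-0.3) = 0.94 - 0.03i
Step 3: |z0 - a|^2 = (-0.1)^2 + (-0.1)^2 = 0.02; |1 - conj(a)*z0|^2 = 0.94^2 + (-0.03)^2 = 0.8845
Step 4: |B_a(-0.3)| = sqrt(0.02 / 0.8845) = sqrt(0.022612)
Step 5: = 0.1504

0.1504


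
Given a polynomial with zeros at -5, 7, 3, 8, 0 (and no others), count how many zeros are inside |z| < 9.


Step 1: Check each root:
  z = -5: |-5| = 5 < 9
  z = 7: |7| = 7 < 9
  z = 3: |3| = 3 < 9
  z = 8: |8| = 8 < 9
  z = 0: |0| = 0 < 9
Step 2: Count = 5

5


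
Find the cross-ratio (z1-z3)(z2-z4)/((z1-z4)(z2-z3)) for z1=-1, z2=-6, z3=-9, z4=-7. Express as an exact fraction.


Step 1: (z1-z3)(z2-z4) = 8 * 1 = 8
Step 2: (z1-z4)(z2-z3) = 6 * 3 = 18
Step 3: Cross-ratio = 8/18 = 4/9

4/9


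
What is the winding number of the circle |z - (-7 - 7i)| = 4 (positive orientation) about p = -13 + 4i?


Step 1: Center c = (-7, -7), radius = 4
Step 2: |p - c|^2 = (-6)^2 + 11^2 = 157
Step 3: r^2 = 16
Step 4: |p-c| > r so winding number = 0

0


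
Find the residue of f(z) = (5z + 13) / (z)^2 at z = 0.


Step 1: Pole of order 2 at z = 0
Step 2: Res = lim d/dz [(z)^2 * f(z)] as z -> 0
Step 3: (z)^2 * f(z) = 5z + 13
Step 4: d/dz[5z + 13] = 5

5


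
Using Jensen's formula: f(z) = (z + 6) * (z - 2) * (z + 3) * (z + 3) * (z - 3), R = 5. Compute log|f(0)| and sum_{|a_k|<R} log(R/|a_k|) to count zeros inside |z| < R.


Jensen's formula: (1/2pi)*integral log|f(Re^it)|dt = log|f(0)| + sum_{|a_k|<R} log(R/|a_k|)
Step 1: f(0) = 6 * (-2) * 3 * 3 * (-3) = 324
Step 2: log|f(0)| = log|-6| + log|2| + log|-3| + log|-3| + log|3| = 5.7807
Step 3: Zeros inside |z| < 5: 2, -3, -3, 3
Step 4: Jensen sum = log(5/2) + log(5/3) + log(5/3) + log(5/3) = 2.4488
Step 5: n(R) = number of terms in the Jensen sum = count of zeros inside |z| < 5 = 4

4


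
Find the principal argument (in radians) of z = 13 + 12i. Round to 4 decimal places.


Step 1: z = 13 + 12i
Step 2: arg(z) = atan2(12, 13)
Step 3: arg(z) = 0.7454

0.7454


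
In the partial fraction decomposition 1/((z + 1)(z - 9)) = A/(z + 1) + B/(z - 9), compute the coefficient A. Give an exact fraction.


Step 1: Multiply both sides by (z + 1) and set z = -1
Step 2: A = 1 / (-1 - 9)
Step 3: A = 1 / (-10)
Step 4: A = -1/10

-1/10


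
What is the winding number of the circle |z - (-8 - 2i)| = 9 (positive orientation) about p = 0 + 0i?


Step 1: Center c = (-8, -2), radius = 9
Step 2: |p - c|^2 = 8^2 + 2^2 = 68
Step 3: r^2 = 81
Step 4: |p-c| < r so winding number = 1

1


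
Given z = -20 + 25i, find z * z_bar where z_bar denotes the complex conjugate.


Step 1: conj(z) = -20 - 25i
Step 2: z * conj(z) = (-20)^2 + 25^2
Step 3: = 400 + 625 = 1025

1025


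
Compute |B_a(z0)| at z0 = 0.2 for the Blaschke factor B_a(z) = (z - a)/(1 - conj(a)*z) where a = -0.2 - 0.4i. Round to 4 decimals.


Step 1: Numerator z0 - a = 0.2 - (-0.2 - 0.4i) = 0.4 + 0.4i
Step 2: Denominator 1 - conj(a)*z0 = 1 - (-0.2 + 0.4i)*0.2 = 1.04 - 0.08i
Step 3: |z0 - a|^2 = 0.4^2 + 0.4^2 = 0.32; |1 - conj(a)*z0|^2 = 1.04^2 + (-0.08)^2 = 1.088
Step 4: |B_a(0.2)| = sqrt(0.32 / 1.088) = sqrt(0.294118)
Step 5: = 0.5423

0.5423


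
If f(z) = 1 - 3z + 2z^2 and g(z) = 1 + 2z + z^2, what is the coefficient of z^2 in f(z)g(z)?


Step 1: z^2 term in f*g comes from: (1)*(z^2) + (-3z)*(2z) + (2z^2)*(1)
Step 2: = 1 - 6 + 2
Step 3: = -3

-3


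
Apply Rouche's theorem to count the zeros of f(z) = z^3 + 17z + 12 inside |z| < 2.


Step 1: On |z| = 2 the three terms have sizes |z^3| = 2^3 = 8, |17z| = 17*2 = 34, |12| = 12
Step 2: The dominant term is g(z) = 17z; let h(z) = z^3 + 12 so f = g + h
Step 3: On |z| = 2: |g| = 34 and |h| <= 8 + 12 = 20
Step 4: Since 34 > 20, |h| < |g| on |z| = 2, so by Rouche f has the same number of zeros as g inside |z| < 2
Step 5: g(z) = 17z has 1 zero (at the origin, multiplicity 1) inside |z| < 2. Answer = 1

1


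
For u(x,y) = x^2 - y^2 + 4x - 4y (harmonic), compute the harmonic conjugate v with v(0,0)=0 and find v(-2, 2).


Step 1: v_x = -u_y = 2y + 4
Step 2: v_y = u_x = 2x + 4
Step 3: v = 2xy + 4x + 4y + C
Step 4: v(0,0) = 0 => C = 0
Step 5: v(-2, 2) = -8

-8


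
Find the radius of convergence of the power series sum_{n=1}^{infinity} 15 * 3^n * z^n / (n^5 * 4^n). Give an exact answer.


Step 1: General term a_n = 15 * 3^n / (n^5 * 4^n)
Step 2: By the root test, |a_n|^(1/n) = 15^(1/n) * 3 / (n^(5/n) * 4) -> 3/4 as n -> infinity (since 15^(1/n) -> 1 and n^(5/n) -> 1)
Step 3: R = 1/lim|a_n|^(1/n) = 4/3

4/3


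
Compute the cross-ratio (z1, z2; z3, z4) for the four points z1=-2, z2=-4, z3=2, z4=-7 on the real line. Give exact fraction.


Step 1: (z1-z3)(z2-z4) = (-4) * 3 = -12
Step 2: (z1-z4)(z2-z3) = 5 * (-6) = -30
Step 3: Cross-ratio = 12/30 = 2/5

2/5


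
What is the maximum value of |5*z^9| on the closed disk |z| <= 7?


Step 1: On |z| = 7, |f(z)| = 5 * |z|^9 = 5 * 7^9
Step 2: By maximum modulus principle, maximum is on boundary.
Step 3: Maximum = 5 * 40353607 = 201768035

201768035


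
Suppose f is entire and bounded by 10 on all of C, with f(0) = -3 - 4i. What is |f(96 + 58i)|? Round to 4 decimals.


Step 1: By Liouville's theorem, a bounded entire function is constant.
Step 2: f(z) = f(0) = -3 - 4i for all z.
Step 3: |f(w)| = |-3 - 4i| = sqrt(9 + 16)
Step 4: = 5.0

5.0


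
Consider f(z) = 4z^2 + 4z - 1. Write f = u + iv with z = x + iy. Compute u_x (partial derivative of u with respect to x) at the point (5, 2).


Step 1: f(z) = 4(x+iy)^2 + 4(x+iy) - 1
Step 2: u = 4(x^2 - y^2) + 4x - 1
Step 3: u_x = 8x + 4
Step 4: At (5, 2): u_x = 40 + 4 = 44

44


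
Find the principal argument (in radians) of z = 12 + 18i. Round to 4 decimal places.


Step 1: z = 12 + 18i
Step 2: arg(z) = atan2(18, 12)
Step 3: arg(z) = 0.9828

0.9828


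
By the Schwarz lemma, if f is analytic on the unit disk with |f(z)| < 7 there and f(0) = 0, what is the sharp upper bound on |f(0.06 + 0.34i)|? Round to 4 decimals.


Step 1: g = f/7 maps D -> D with g(0) = 0, so by the Schwarz lemma |g(z)| <= |z|, i.e. |f(z)| <= 7|z|; this is sharp (f(z) = 7z).
Step 2: |z0|^2 = 0.06^2 + 0.34^2 = 0.1192
Step 3: |z0| = sqrt(0.1192) = 0.345254
Step 4: Best bound = 7 * |z0| = 7 * 0.345254 = 2.4168

2.4168


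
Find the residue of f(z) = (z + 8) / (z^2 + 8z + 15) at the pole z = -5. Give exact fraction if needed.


Step 1: Q(z) = z^2 + 8z + 15 = (z + 5)(z + 3)
Step 2: Q'(z) = 2z + 8
Step 3: Q'(-5) = -2, P(-5) = 3
Step 4: Res = P(-5)/Q'(-5) = 3/(-2) = -3/2

-3/2


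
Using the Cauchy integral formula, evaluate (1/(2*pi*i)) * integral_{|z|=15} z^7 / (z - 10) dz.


Step 1: f(z) = z^7, a = 10 is inside |z| = 15
Step 2: By Cauchy integral formula: (1/(2pi*i)) * integral = f(a)
Step 3: f(10) = 10^7 = 10000000

10000000


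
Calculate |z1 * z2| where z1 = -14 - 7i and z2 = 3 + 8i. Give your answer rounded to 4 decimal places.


Step 1: |z1| = sqrt((-14)^2 + (-7)^2) = sqrt(245)
Step 2: |z2| = sqrt(3^2 + 8^2) = sqrt(73)
Step 3: |z1*z2| = |z1|*|z2| = sqrt(245) * sqrt(73) = sqrt(245 * 73) = sqrt(17885)
Step 4: = 133.7348

133.7348


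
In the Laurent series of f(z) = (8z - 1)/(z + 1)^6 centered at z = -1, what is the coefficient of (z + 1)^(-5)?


Step 1: Write the numerator in powers of (z + 1): 8z - 1 = 8(z + 1) + (8*(-1) - 1) = 8(z + 1) - 9
Step 2: Divide by (z + 1)^6: f(z) = -9(z + 1)^(-6) + 8(z + 1)^(-5)
Step 3: This finite sum is the Laurent series of f about z = -1.
Step 4: Coefficient of (z + 1)^(-5) = coefficient of (z + 1) in the re-centred numerator = 8

8


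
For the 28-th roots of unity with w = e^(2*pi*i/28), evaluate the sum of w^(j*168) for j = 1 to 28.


Step 1: The sum sum_{j=1}^{n} w^(k*j) equals n if n | k, else 0.
Step 2: Here n = 28, k = 168
Step 3: Does n divide k? 28 | 168 -> True
Step 4: Sum = 28

28


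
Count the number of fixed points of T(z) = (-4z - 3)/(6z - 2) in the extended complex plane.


Step 1: Fixed points satisfy T(z) = z
Step 2: 6z^2 + 2z + 3 = 0
Step 3: Discriminant = 2^2 - 4*6*3 = -68
Step 4: Number of fixed points = 2

2


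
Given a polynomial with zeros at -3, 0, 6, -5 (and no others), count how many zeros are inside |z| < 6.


Step 1: Check each root:
  z = -3: |-3| = 3 < 6
  z = 0: |0| = 0 < 6
  z = 6: |6| = 6 >= 6
  z = -5: |-5| = 5 < 6
Step 2: Count = 3

3


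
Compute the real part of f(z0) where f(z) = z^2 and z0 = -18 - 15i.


Step 1: z0 = -18 - 15i
Step 2: z0^2 = (-18)^2 - (-15)^2 + 540i
Step 3: real part = 324 - 225 = 99

99


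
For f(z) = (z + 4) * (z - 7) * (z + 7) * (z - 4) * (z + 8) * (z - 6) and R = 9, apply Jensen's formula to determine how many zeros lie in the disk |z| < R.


Jensen's formula: (1/2pi)*integral log|f(Re^it)|dt = log|f(0)| + sum_{|a_k|<R} log(R/|a_k|)
Step 1: f(0) = 4 * (-7) * 7 * (-4) * 8 * (-6) = -37632
Step 2: log|f(0)| = log|-4| + log|7| + log|-7| + log|4| + log|-8| + log|6| = 10.5356
Step 3: Zeros inside |z| < 9: -4, 7, -7, 4, -8, 6
Step 4: Jensen sum = log(9/4) + log(9/7) + log(9/7) + log(9/4) + log(9/8) + log(9/6) = 2.6477
Step 5: n(R) = number of terms in the Jensen sum = count of zeros inside |z| < 9 = 6

6


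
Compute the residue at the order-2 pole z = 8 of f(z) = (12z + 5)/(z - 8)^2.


Step 1: Pole of order 2 at z = 8
Step 2: Res = lim d/dz [(z - 8)^2 * f(z)] as z -> 8
Step 3: (z - 8)^2 * f(z) = 12z + 5
Step 4: d/dz[12z + 5] = 12

12


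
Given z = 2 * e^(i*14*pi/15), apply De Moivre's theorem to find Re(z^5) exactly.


Step 1: By De Moivre's theorem, z^5 = 2^5 * e^(i*5*14*pi/15) = 32 * (cos(14*pi/3) + i*sin(14*pi/3))
Step 2: |z|^5 = 2^5 = 32
Step 3: Reduce the angle mod 2*pi: 14*pi/3 - 4*pi = 2*pi/3
Step 4: cos(2*pi/3) = -1/2
Step 5: Re(z^5) = 32 * (-1/2) = -16

-16


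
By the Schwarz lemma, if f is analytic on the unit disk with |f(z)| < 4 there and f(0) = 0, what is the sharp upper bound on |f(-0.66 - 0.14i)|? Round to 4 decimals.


Step 1: g = f/4 maps D -> D with g(0) = 0, so by the Schwarz lemma |g(z)| <= |z|, i.e. |f(z)| <= 4|z|; this is sharp (f(z) = 4z).
Step 2: |z0|^2 = (-0.66)^2 + (-0.14)^2 = 0.4552
Step 3: |z0| = sqrt(0.4552) = 0.674685
Step 4: Best bound = 4 * |z0| = 4 * 0.674685 = 2.6987

2.6987


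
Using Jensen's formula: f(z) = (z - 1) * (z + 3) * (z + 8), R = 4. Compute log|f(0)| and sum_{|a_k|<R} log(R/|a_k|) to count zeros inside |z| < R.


Jensen's formula: (1/2pi)*integral log|f(Re^it)|dt = log|f(0)| + sum_{|a_k|<R} log(R/|a_k|)
Step 1: f(0) = (-1) * 3 * 8 = -24
Step 2: log|f(0)| = log|1| + log|-3| + log|-8| = 3.1781
Step 3: Zeros inside |z| < 4: 1, -3
Step 4: Jensen sum = log(4/1) + log(4/3) = 1.674
Step 5: n(R) = number of terms in the Jensen sum = count of zeros inside |z| < 4 = 2

2


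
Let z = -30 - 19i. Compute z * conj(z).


Step 1: conj(z) = -30 + 19i
Step 2: z * conj(z) = (-30)^2 + (-19)^2
Step 3: = 900 + 361 = 1261

1261


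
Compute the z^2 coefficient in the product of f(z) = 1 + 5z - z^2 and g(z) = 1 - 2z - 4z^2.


Step 1: z^2 term in f*g comes from: (1)*(-4z^2) + (5z)*(-2z) + (-z^2)*(1)
Step 2: = -4 - 10 - 1
Step 3: = -15

-15


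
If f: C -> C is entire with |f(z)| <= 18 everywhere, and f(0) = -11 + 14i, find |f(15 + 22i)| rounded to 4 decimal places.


Step 1: By Liouville's theorem, a bounded entire function is constant.
Step 2: f(z) = f(0) = -11 + 14i for all z.
Step 3: |f(w)| = |-11 + 14i| = sqrt(121 + 196)
Step 4: = 17.8045

17.8045


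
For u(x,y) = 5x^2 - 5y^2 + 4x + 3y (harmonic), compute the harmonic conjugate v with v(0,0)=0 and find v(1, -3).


Step 1: v_x = -u_y = 10y - 3
Step 2: v_y = u_x = 10x + 4
Step 3: v = 10xy - 3x + 4y + C
Step 4: v(0,0) = 0 => C = 0
Step 5: v(1, -3) = -45

-45


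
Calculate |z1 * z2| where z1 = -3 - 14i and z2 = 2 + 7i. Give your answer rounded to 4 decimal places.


Step 1: |z1| = sqrt((-3)^2 + (-14)^2) = sqrt(205)
Step 2: |z2| = sqrt(2^2 + 7^2) = sqrt(53)
Step 3: |z1*z2| = |z1|*|z2| = sqrt(205) * sqrt(53) = sqrt(205 * 53) = sqrt(10865)
Step 4: = 104.2353

104.2353


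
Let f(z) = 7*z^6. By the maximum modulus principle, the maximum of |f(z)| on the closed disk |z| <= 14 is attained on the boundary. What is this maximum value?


Step 1: On |z| = 14, |f(z)| = 7 * |z|^6 = 7 * 14^6
Step 2: By maximum modulus principle, maximum is on boundary.
Step 3: Maximum = 7 * 7529536 = 52706752

52706752


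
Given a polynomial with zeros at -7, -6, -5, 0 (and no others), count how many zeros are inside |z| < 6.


Step 1: Check each root:
  z = -7: |-7| = 7 >= 6
  z = -6: |-6| = 6 >= 6
  z = -5: |-5| = 5 < 6
  z = 0: |0| = 0 < 6
Step 2: Count = 2

2


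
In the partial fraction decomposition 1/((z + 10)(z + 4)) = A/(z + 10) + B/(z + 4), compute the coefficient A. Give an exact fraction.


Step 1: Multiply both sides by (z + 10) and set z = -10
Step 2: A = 1 / (-10 + 4)
Step 3: A = 1 / (-6)
Step 4: A = -1/6

-1/6


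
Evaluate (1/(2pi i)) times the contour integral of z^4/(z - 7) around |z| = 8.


Step 1: f(z) = z^4, a = 7 is inside |z| = 8
Step 2: By Cauchy integral formula: (1/(2pi*i)) * integral = f(a)
Step 3: f(7) = 7^4 = 2401

2401


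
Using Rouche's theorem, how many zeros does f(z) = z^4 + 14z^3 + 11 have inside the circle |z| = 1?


Step 1: On |z| = 1 the three terms have sizes |z^4| = 1^4 = 1, |14z^3| = 14*1^3 = 14, |11| = 11
Step 2: The dominant term is g(z) = 14z^3; let h(z) = z^4 + 11 so f = g + h
Step 3: On |z| = 1: |g| = 14 and |h| <= 1 + 11 = 12
Step 4: Since 14 > 12, |h| < |g| on |z| = 1, so by Rouche f has the same number of zeros as g inside |z| < 1
Step 5: g(z) = 14z^3 has 3 zeros (at the origin, multiplicity 3) inside |z| < 1. Answer = 3

3


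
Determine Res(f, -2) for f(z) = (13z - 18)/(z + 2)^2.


Step 1: Pole of order 2 at z = -2
Step 2: Res = lim d/dz [(z + 2)^2 * f(z)] as z -> -2
Step 3: (z + 2)^2 * f(z) = 13z - 18
Step 4: d/dz[13z - 18] = 13

13


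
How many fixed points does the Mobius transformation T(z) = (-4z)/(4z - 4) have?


Step 1: Fixed points satisfy T(z) = z
Step 2: 4z^2 = 0
Step 3: Discriminant = 0^2 - 4*4*0 = 0
Step 4: Number of fixed points = 1

1


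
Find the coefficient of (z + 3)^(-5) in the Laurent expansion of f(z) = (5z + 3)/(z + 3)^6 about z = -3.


Step 1: Write the numerator in powers of (z + 3): 5z + 3 = 5(z + 3) + (5*(-3) + 3) = 5(z + 3) - 12
Step 2: Divide by (z + 3)^6: f(z) = -12(z + 3)^(-6) + 5(z + 3)^(-5)
Step 3: This finite sum is the Laurent series of f about z = -3.
Step 4: Coefficient of (z + 3)^(-5) = coefficient of (z + 3) in the re-centred numerator = 5

5


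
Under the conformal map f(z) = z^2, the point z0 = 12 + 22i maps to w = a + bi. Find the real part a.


Step 1: z0 = 12 + 22i
Step 2: z0^2 = 12^2 - 22^2 + 528i
Step 3: real part = 144 - 484 = -340

-340


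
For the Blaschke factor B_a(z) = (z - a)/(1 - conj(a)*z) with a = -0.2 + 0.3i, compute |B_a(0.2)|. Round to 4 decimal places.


Step 1: Numerator z0 - a = 0.2 - (-0.2 + 0.3i) = 0.4 - 0.3i
Step 2: Denominator 1 - conj(a)*z0 = 1 - (-0.2 - 0.3i)*0.2 = 1.04 + 0.06i
Step 3: |z0 - a|^2 = 0.4^2 + (-0.3)^2 = 0.25; |1 - conj(a)*z0|^2 = 1.04^2 + 0.06^2 = 1.0852
Step 4: |B_a(0.2)| = sqrt(0.25 / 1.0852) = sqrt(0.230372)
Step 5: = 0.48

0.48


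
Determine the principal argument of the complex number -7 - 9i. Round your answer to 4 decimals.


Step 1: z = -7 - 9i
Step 2: arg(z) = atan2(-9, -7)
Step 3: arg(z) = -2.2318

-2.2318


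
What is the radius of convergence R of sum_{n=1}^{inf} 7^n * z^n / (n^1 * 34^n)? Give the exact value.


Step 1: General term a_n = 7^n / (n^1 * 34^n)
Step 2: By the root test, |a_n|^(1/n) = 7 / (n^(1/n) * 34) -> 7/34 as n -> infinity (since n^(1/n) -> 1)
Step 3: R = 1/lim|a_n|^(1/n) = 34/7

34/7


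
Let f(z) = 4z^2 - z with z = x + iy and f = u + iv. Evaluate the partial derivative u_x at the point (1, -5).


Step 1: f(z) = 4(x+iy)^2 - (x+iy) + 0
Step 2: u = 4(x^2 - y^2) - x + 0
Step 3: u_x = 8x - 1
Step 4: At (1, -5): u_x = 8 - 1 = 7

7


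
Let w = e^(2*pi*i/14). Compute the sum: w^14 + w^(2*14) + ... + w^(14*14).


Step 1: The sum sum_{j=1}^{n} w^(k*j) equals n if n | k, else 0.
Step 2: Here n = 14, k = 14
Step 3: Does n divide k? 14 | 14 -> True
Step 4: Sum = 14

14


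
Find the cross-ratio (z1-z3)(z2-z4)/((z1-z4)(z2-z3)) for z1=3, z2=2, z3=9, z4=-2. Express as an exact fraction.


Step 1: (z1-z3)(z2-z4) = (-6) * 4 = -24
Step 2: (z1-z4)(z2-z3) = 5 * (-7) = -35
Step 3: Cross-ratio = 24/35 = 24/35

24/35


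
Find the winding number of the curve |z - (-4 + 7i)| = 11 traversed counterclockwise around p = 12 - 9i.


Step 1: Center c = (-4, 7), radius = 11
Step 2: |p - c|^2 = 16^2 + (-16)^2 = 512
Step 3: r^2 = 121
Step 4: |p-c| > r so winding number = 0

0


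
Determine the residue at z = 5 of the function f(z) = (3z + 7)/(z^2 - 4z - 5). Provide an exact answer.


Step 1: Q(z) = z^2 - 4z - 5 = (z - 5)(z + 1)
Step 2: Q'(z) = 2z - 4
Step 3: Q'(5) = 6, P(5) = 22
Step 4: Res = P(5)/Q'(5) = 22/6 = 11/3

11/3


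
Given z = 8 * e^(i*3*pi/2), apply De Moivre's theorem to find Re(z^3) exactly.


Step 1: By De Moivre's theorem, z^3 = 8^3 * e^(i*3*3*pi/2) = 512 * (cos(9*pi/2) + i*sin(9*pi/2))
Step 2: |z|^3 = 8^3 = 512
Step 3: Reduce the angle mod 2*pi: 9*pi/2 - 4*pi = pi/2
Step 4: cos(pi/2) = 0
Step 5: Re(z^3) = 512 * 0 = 0

0


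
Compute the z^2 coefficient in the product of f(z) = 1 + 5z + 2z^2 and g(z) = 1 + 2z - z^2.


Step 1: z^2 term in f*g comes from: (1)*(-z^2) + (5z)*(2z) + (2z^2)*(1)
Step 2: = -1 + 10 + 2
Step 3: = 11

11


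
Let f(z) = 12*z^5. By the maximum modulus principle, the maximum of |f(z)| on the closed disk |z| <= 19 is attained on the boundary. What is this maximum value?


Step 1: On |z| = 19, |f(z)| = 12 * |z|^5 = 12 * 19^5
Step 2: By maximum modulus principle, maximum is on boundary.
Step 3: Maximum = 12 * 2476099 = 29713188

29713188
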